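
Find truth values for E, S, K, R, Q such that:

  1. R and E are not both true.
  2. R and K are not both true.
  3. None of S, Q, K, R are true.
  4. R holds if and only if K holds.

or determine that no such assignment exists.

E = False; S = False; K = False; R = False; Q = False

  (1) R=F, E=F — not both ✓
  (2) R=F, K=F — not both ✓
  (3) {S, Q, K, R}: 0 true — none ✓
  (4) R=F, K=F — same ✓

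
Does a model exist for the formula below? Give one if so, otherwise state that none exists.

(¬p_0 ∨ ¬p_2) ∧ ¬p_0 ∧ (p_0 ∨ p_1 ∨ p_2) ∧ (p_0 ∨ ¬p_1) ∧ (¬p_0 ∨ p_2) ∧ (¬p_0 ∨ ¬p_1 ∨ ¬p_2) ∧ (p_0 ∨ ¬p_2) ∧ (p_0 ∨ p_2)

UNSATISFIABLE

Case p_0 = True:
  Clause (¬p_0) is falsified — contradiction.
Case p_0 = False:
  (p_0 ∨ ¬p_1) forces p_1 = False.
  (p_0 ∨ p_1 ∨ p_2) forces p_2 = True.
  Clause (p_0 ∨ ¬p_2) is falsified — contradiction.
Both cases fail, so the formula is unsatisfiable.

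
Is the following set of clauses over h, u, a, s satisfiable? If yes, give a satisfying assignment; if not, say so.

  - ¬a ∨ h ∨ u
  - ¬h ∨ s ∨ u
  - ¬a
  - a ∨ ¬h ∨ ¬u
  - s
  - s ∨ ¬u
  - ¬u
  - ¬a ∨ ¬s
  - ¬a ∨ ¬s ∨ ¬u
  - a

UNSATISFIABLE

Case a = True:
  Clause (¬a) is falsified — contradiction.
Case a = False:
  Clause (a) is falsified — contradiction.
Both cases fail, so the formula is unsatisfiable.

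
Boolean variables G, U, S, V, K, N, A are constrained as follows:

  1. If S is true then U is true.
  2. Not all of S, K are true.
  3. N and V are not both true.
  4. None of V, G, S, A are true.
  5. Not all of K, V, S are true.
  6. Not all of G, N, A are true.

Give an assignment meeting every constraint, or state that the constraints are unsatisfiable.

G = False, U = False, S = False, V = False, K = False, N = False, A = False

  (1) S=F ⇒ U: vacuous ✓
  (2) {S, K}: 0/2 true — not all ✓
  (3) N=F, V=F — not both ✓
  (4) {V, G, S, A}: 0 true — none ✓
  (5) {K, V, S}: 0/3 true — not all ✓
  (6) {G, N, A}: 0/3 true — not all ✓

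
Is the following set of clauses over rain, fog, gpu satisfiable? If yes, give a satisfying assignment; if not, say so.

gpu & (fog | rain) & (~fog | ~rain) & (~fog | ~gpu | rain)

rain=T, fog=F, gpu=T

Unit clause (gpu) forces gpu = True.
Try rain = False:
  (fog | rain) forces fog = True.
  clause (~fog | ~gpu | rain) is falsified — backtrack.
So rain = True.
  then (~fog | ~rain) forces fog = False.
Check each clause:
  (gpu): gpu holds.
  (fog | rain): rain holds.
  (~fog | ~rain): ~fog holds.
  (~fog | ~gpu | rain): ~fog holds.
All clauses satisfied.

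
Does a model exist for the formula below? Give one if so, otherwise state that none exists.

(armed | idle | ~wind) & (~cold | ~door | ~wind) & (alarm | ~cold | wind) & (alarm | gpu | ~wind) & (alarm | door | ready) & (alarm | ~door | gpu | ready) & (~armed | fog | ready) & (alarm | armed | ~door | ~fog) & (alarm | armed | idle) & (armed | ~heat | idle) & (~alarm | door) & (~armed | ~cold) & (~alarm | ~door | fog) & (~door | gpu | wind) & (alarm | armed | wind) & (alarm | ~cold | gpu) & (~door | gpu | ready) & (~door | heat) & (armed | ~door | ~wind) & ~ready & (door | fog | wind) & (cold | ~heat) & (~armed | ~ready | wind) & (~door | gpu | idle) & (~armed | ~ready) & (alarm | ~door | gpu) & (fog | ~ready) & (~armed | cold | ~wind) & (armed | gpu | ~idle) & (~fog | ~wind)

alarm=T; idle=T; armed=F; gpu=T; wind=F; cold=T; fog=T; door=T; ready=F; heat=T

Unit clause (~ready) forces ready = False.
Set alarm = True.
  then (~alarm | door) forces door = True.
  then (~alarm | ~door | fog) forces fog = True.
  then (~door | gpu | ready) forces gpu = True.
  then (~door | heat) forces heat = True.
  then (cold | ~heat) forces cold = True.
  then (~fog | ~wind) forces wind = False.
  then (~armed | ~cold) forces armed = False.
  then (armed | ~heat | idle) forces idle = True.
All clauses satisfied.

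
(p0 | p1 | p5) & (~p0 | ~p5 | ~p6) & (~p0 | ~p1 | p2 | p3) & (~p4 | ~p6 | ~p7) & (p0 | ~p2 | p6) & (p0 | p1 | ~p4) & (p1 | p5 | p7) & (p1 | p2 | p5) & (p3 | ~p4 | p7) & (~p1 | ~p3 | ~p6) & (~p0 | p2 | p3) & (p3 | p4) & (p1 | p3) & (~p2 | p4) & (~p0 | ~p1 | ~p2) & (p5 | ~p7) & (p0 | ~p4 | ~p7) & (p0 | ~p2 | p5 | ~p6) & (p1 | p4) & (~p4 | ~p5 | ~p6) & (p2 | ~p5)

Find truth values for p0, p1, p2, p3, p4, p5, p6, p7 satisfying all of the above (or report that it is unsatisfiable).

Set p0 = True.
Set p1 = False.
  then (p1 | p3) forces p3 = True.
  then (p1 | p4) forces p4 = True.
Try p2 = False:
  (p1 | p2 | p5) forces p5 = True.
  clause (p2 | ~p5) is falsified — backtrack.
So p2 = True.
Try p5 = False:
  (p1 | p5 | p7) forces p7 = True.
  clause (p5 | ~p7) is falsified — backtrack.
So p5 = True.
  then (~p0 | ~p5 | ~p6) forces p6 = False.
Set p7 = False.
All clauses satisfied.

p0 = True; p1 = False; p2 = True; p3 = True; p4 = True; p5 = True; p6 = False; p7 = False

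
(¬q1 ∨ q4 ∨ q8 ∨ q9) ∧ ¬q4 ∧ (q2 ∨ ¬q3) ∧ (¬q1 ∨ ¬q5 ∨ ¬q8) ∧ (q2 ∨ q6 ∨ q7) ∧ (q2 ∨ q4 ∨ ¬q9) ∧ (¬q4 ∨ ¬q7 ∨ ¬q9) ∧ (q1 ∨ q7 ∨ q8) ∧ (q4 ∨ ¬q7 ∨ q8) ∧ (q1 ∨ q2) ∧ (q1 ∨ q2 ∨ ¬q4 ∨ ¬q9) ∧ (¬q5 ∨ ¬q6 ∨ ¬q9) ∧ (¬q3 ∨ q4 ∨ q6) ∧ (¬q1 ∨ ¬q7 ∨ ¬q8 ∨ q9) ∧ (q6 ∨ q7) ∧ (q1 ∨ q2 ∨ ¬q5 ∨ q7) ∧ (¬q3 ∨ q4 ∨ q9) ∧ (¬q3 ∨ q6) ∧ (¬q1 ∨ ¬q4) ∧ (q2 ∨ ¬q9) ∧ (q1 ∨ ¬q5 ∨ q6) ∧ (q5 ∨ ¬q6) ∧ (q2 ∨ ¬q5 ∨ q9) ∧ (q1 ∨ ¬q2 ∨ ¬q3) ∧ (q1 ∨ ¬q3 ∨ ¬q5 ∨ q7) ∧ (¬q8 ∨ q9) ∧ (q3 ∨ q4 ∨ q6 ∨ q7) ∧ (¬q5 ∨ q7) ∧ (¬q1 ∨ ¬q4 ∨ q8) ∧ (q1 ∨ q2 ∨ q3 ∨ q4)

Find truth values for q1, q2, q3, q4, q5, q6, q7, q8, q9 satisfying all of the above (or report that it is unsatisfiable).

Unit clause (¬q4) forces q4 = False.
Set q1 = True.
Try q2 = False:
  (q2 ∨ ¬q3) forces q3 = False.
  (q2 ∨ q4 ∨ ¬q9) forces q9 = False.
  (¬q1 ∨ q4 ∨ q8 ∨ q9) forces q8 = True.
  clause (¬q8 ∨ q9) is falsified — backtrack.
So q2 = True.
Set q3 = False.
Set q5 = False.
  then (q5 ∨ ¬q6) forces q6 = False.
  then (q3 ∨ q4 ∨ q6 ∨ q7) forces q7 = True.
  then (q4 ∨ ¬q7 ∨ q8) forces q8 = True.
  then (¬q1 ∨ ¬q7 ∨ ¬q8 ∨ q9) forces q9 = True.
All clauses satisfied.

q1=T; q2=T; q3=F; q4=F; q5=F; q6=F; q7=T; q8=T; q9=T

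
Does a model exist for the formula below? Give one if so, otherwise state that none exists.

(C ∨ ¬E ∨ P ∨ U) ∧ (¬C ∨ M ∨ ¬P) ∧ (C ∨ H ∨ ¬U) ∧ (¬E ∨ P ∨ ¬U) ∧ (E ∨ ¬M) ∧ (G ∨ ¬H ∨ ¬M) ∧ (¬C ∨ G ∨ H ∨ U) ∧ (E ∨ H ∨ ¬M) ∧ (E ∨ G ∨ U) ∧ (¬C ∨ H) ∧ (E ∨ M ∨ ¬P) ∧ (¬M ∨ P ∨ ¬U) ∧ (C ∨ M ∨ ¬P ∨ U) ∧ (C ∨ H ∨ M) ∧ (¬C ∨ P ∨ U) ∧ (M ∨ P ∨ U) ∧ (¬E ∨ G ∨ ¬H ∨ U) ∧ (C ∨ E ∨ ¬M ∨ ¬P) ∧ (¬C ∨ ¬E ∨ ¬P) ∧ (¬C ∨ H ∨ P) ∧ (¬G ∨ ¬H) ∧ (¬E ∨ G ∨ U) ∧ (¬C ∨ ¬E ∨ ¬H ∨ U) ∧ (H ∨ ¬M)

Try M = True:
  (E ∨ ¬M) forces E = True.
  (H ∨ ¬M) forces H = True.
  (G ∨ ¬H ∨ ¬M) forces G = True.
  clause (¬G ∨ ¬H) is falsified — backtrack.
So M = False.
Set C = False.
  then (C ∨ H ∨ M) forces H = True.
  then (¬G ∨ ¬H) forces G = False.
Set U = True.
Set E = True.
  then (¬E ∨ P ∨ ¬U) forces P = True.
All clauses satisfied.

M: False; C: False; U: True; H: True; G: False; E: True; P: True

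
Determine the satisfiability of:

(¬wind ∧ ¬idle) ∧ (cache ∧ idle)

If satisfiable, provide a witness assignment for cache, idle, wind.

The formula is unsatisfiable.

Case idle = True: the conjunct ¬idle is False.
Case idle = False: the conjunct idle is False.
Both cases fail — unsatisfiable.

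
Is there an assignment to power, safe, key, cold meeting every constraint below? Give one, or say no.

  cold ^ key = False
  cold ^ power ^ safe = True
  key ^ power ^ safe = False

Adding constraints 1, 2, 3 mod 2: every variable appears an even number of times on the left, so the left side is 0.
But the right sides sum to 1 (mod 2). 0 ≠ 1 — the system is inconsistent.

The formula is unsatisfiable.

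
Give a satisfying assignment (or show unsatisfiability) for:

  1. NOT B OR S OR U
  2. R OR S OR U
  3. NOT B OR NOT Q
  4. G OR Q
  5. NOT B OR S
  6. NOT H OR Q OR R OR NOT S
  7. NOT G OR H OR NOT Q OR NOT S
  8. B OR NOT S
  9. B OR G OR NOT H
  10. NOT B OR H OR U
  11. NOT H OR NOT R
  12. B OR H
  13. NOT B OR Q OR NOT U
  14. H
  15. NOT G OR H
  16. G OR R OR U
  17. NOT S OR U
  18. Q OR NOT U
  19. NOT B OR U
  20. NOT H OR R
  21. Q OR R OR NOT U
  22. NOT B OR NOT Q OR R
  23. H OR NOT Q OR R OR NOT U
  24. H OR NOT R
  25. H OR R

Case H = True:
  (NOT H OR NOT R) forces R = False.
  Clause (NOT H OR R) is falsified — contradiction.
Case H = False:
  Clause (H) is falsified — contradiction.
Both cases fail, so the formula is unsatisfiable.

Unsatisfiable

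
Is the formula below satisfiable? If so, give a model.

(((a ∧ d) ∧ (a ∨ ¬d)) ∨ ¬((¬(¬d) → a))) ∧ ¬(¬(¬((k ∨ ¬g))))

d = True, k = False, a = True, g = True

  ((a ∧ d) ∧ (a ∨ ¬d)) ∨ ¬((¬(¬d) → a)) = True
    (a ∧ d) ∧ (a ∨ ¬d) = True
      a ∧ d = True
      a ∨ ¬d = True
        ¬d = False
    ¬((¬(¬d) → a)) = False
      ¬(¬d) → a = True
        ¬(¬d) = True
          ¬d = False
  ¬(¬(¬((k ∨ ¬g)))) = True
    ¬(¬((k ∨ ¬g))) = False
      ¬((k ∨ ¬g)) = True
        k ∨ ¬g = False
          ¬g = False
Both conjuncts True, so the formula holds.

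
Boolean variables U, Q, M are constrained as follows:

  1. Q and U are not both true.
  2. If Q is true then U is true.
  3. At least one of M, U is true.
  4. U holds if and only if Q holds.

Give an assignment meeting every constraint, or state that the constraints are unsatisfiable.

U = False, Q = False, M = True

  (1) Q=F, U=F — not both ✓
  (2) Q=F ⇒ U: vacuous ✓
  (3) {M, U}: 1 true — at least one ✓
  (4) U=F, Q=F — same ✓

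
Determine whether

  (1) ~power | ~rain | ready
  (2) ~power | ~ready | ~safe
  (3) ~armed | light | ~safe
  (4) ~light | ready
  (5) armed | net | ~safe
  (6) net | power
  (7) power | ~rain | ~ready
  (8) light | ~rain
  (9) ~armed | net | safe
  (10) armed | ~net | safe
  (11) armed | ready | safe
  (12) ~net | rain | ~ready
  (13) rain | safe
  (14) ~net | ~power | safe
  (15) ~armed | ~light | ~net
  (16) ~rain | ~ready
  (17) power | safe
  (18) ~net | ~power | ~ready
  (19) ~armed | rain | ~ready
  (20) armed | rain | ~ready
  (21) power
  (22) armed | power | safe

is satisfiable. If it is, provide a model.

net=T, rain=F, power=T, light=F, safe=T, armed=F, ready=F

Unit clause (power) forces power = True.
Set net = True.
  then (~net | ~power | safe) forces safe = True.
  then (~net | ~power | ~ready) forces ready = False.
  then (~power | ~rain | ready) forces rain = False.
  then (~light | ready) forces light = False.
  then (~armed | light | ~safe) forces armed = False.
All clauses satisfied.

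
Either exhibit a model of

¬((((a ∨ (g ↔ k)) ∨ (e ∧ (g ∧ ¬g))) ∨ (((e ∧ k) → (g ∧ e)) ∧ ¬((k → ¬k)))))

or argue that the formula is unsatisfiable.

a=F, g=F, k=T, e=T

  ¬((((a ∨ (g ↔ k)) ∨ (e ∧ (g ∧ ¬g))) ∨ (((e ∧ k) → (g ∧ e)) ∧ ¬((k → ¬k))))) = True
    ((a ∨ (g ↔ k)) ∨ (e ∧ (g ∧ ¬g))) ∨ (((e ∧ k) → (g ∧ e)) ∧ ¬((k → ¬k))) = False
      (a ∨ (g ↔ k)) ∨ (e ∧ (g ∧ ¬g)) = False
        a ∨ (g ↔ k) = False
          g ↔ k = False
        e ∧ (g ∧ ¬g) = False
          g ∧ ¬g = False
            ¬g = True
      ((e ∧ k) → (g ∧ e)) ∧ ¬((k → ¬k)) = False
        (e ∧ k) → (g ∧ e) = False
          e ∧ k = True
          g ∧ e = False
        ¬((k → ¬k)) = True
          k → ¬k = False
            ¬k = False
The formula evaluates to True.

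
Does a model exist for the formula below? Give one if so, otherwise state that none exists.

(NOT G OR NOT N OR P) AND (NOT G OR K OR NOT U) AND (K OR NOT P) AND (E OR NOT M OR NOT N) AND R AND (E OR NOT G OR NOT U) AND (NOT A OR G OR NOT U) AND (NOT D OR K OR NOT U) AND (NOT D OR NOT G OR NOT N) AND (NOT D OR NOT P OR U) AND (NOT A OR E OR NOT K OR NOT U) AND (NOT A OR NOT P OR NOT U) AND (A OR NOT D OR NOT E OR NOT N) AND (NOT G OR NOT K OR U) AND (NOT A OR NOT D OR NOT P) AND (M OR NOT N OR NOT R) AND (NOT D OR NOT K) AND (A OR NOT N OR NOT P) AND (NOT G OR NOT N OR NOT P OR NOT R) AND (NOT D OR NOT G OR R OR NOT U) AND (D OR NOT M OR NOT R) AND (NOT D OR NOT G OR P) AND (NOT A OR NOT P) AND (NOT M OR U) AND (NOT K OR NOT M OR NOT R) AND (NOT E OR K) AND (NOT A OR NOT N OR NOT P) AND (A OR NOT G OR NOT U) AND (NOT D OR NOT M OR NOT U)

Unit clause (R) forces R = True.
Try M = True:
  (D OR NOT M OR NOT R) forces D = True.
  (NOT D OR NOT K) forces K = False.
  (K OR NOT P) forces P = False.
  (NOT D OR K OR NOT U) forces U = False.
  clause (NOT M OR U) is falsified — backtrack.
So M = False.
  then (M OR NOT N OR NOT R) forces N = False.
Set A = True.
  then (NOT A OR NOT P) forces P = False.
Set K = True.
  then (NOT D OR NOT K) forces D = False.
Set U = True.
  then (NOT A OR G OR NOT U) forces G = True.
  then (NOT A OR E OR NOT K OR NOT U) forces E = True.
All clauses satisfied.

M = False, A = True, R = True, K = True, D = False, U = True, G = True, N = False, P = False, E = True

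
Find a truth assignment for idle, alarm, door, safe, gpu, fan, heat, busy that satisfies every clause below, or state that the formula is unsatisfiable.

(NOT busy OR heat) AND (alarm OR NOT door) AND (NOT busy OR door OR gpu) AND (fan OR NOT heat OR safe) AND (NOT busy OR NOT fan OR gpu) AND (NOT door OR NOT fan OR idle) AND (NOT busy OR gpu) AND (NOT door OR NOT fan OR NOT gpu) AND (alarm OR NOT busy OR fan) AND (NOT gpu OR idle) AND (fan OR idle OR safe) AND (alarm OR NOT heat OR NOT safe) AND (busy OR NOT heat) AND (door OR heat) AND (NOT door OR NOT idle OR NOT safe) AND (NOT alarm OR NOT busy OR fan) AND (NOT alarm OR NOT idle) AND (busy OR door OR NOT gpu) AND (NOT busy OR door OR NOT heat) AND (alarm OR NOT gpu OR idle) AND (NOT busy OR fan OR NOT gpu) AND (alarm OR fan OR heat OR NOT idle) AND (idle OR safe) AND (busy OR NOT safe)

Case door = True:
  (alarm OR NOT door) forces alarm = True.
  (NOT alarm OR NOT idle) forces idle = False.
  (NOT door OR NOT fan OR idle) forces fan = False.
  (NOT gpu OR idle) forces gpu = False.
  (NOT busy OR gpu) forces busy = False.
  (fan OR idle OR safe) forces safe = True.
  Clause (busy OR NOT safe) is falsified — contradiction.
Case door = False:
  (door OR heat) forces heat = True.
  (busy OR NOT heat) forces busy = True.
  Clause (NOT busy OR door OR NOT heat) is falsified — contradiction.
Both cases fail, so the formula is unsatisfiable.

No satisfying assignment exists.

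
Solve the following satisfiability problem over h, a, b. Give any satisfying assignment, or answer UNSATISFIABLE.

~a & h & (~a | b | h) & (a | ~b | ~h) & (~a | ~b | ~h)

Unit clause (~a) forces a = False.
Unit clause (h) forces h = True.
In (a | ~b | ~h) only ~b is left, so b = False.
Check each clause:
  (~a): ~a holds.
  (h): h holds.
  (~a | b | h): ~a holds.
  (a | ~b | ~h): ~b holds.
  (~a | ~b | ~h): ~a holds.
All clauses satisfied.

h=T, a=F, b=F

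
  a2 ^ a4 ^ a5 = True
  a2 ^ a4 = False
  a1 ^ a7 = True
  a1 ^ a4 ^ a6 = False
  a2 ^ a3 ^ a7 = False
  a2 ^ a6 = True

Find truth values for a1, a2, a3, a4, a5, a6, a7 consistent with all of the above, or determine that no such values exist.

a1 = True, a2 = False, a3 = False, a4 = False, a5 = True, a6 = True, a7 = False

a2 ^ a4 ^ a5 = F ^ F ^ T = True ✓
a2 ^ a4 = F ^ F = False ✓
a1 ^ a7 = T ^ F = True ✓
a1 ^ a4 ^ a6 = T ^ F ^ T = False ✓
a2 ^ a3 ^ a7 = F ^ F ^ F = False ✓
a2 ^ a6 = F ^ T = True ✓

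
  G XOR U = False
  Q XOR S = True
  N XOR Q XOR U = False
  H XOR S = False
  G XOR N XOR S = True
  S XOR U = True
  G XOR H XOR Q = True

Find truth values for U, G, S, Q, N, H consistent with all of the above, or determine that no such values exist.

U: False, G: False, S: True, Q: False, N: False, H: True

G XOR U = F XOR F = False ✓
Q XOR S = F XOR T = True ✓
N XOR Q XOR U = F XOR F XOR F = False ✓
H XOR S = T XOR T = False ✓
G XOR N XOR S = F XOR F XOR T = True ✓
S XOR U = T XOR F = True ✓
G XOR H XOR Q = F XOR T XOR F = True ✓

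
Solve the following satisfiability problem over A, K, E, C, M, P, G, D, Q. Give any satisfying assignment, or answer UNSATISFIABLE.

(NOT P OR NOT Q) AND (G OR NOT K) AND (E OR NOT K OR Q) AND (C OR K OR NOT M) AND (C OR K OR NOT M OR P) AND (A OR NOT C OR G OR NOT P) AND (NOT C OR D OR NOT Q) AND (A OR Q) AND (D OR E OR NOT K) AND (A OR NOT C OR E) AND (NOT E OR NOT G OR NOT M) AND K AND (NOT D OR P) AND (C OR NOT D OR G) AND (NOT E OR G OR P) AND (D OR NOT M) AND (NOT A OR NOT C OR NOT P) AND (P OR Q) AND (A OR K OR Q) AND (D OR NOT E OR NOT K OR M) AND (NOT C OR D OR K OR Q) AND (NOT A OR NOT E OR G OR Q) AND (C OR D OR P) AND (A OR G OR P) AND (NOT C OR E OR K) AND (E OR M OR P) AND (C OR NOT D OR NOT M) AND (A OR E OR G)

A = True, K = True, E = True, C = False, M = False, P = True, G = True, D = True, Q = False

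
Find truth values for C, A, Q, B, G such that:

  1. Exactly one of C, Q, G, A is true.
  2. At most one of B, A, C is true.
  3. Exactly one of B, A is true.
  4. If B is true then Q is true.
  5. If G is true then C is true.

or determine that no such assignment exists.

C=F, A=T, Q=F, B=F, G=F

  (1) {C, Q, G, A}: 1 true — exactly one ✓
  (2) {B, A, C}: 1 true — at most one ✓
  (3) {B, A}: 1 true — exactly one ✓
  (4) B=F ⇒ Q: vacuous ✓
  (5) G=F ⇒ C: vacuous ✓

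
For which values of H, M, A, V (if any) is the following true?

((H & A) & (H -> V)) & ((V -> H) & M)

H = True; M = True; A = True; V = True

  (H & A) & (H -> V) = True
    H & A = True
    H -> V = True
  (V -> H) & M = True
    V -> H = True
Both conjuncts True, so the formula holds.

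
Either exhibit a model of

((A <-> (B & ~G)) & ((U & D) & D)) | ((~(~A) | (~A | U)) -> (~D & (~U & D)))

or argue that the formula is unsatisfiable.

D = True; G = True; B = False; U = True; A = False

  ((A <-> (B & ~G)) & ((U & D) & D)) | ((~(~A) | (~A | U)) -> (~D & (~U & D))) = True
    (A <-> (B & ~G)) & ((U & D) & D) = True
      A <-> (B & ~G) = True
        B & ~G = False
          ~G = False
      (U & D) & D = True
        U & D = True
    (~(~A) | (~A | U)) -> (~D & (~U & D)) = False
      ~(~A) | (~A | U) = True
        ~(~A) = False
          ~A = True
        ~A | U = True
          ~A = True
      ~D & (~U & D) = False
        ~D = False
        ~U & D = False
          ~U = False
The formula evaluates to True.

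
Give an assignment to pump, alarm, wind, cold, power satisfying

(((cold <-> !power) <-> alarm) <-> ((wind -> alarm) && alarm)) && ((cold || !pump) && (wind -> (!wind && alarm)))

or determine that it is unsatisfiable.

pump = False, alarm = True, wind = False, cold = False, power = True

  ((cold <-> !power) <-> alarm) <-> ((wind -> alarm) && alarm) = True
    (cold <-> !power) <-> alarm = True
      cold <-> !power = True
        !power = False
    (wind -> alarm) && alarm = True
      wind -> alarm = True
  (cold || !pump) && (wind -> (!wind && alarm)) = True
    cold || !pump = True
      !pump = True
    wind -> (!wind && alarm) = True
      !wind && alarm = True
        !wind = True
Both conjuncts True, so the formula holds.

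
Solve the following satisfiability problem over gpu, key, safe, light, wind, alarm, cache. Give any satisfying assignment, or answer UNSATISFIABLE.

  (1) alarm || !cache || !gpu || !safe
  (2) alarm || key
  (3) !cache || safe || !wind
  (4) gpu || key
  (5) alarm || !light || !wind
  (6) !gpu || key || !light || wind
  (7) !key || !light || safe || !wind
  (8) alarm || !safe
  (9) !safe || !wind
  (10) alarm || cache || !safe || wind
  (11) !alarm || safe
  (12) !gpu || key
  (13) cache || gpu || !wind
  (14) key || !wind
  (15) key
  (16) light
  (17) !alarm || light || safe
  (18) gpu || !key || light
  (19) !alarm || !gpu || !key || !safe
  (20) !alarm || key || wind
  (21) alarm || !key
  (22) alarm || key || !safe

gpu = False, key = True, safe = True, light = True, wind = False, alarm = True, cache = False

Unit clause (key) forces key = True.
Unit clause (light) forces light = True.
In (alarm || !key) only alarm is left, so alarm = True.
In (!alarm || safe) only safe is left, so safe = True.
In (!alarm || !gpu || !key || !safe) only !gpu is left, so gpu = False.
In (!safe || !wind) only !wind is left, so wind = False.
Set cache = False.
All clauses satisfied.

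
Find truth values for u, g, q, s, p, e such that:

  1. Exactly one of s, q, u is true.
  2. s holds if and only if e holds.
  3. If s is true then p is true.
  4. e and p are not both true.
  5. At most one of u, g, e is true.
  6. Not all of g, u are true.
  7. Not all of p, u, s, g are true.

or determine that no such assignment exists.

u=T, g=F, q=F, s=F, p=F, e=F

  (1) {s, q, u}: 1 true — exactly one ✓
  (2) s=F, e=F — same ✓
  (3) s=F ⇒ p: vacuous ✓
  (4) e=F, p=F — not both ✓
  (5) {u, g, e}: 1 true — at most one ✓
  (6) {g, u}: 1/2 true — not all ✓
  (7) {p, u, s, g}: 1/4 true — not all ✓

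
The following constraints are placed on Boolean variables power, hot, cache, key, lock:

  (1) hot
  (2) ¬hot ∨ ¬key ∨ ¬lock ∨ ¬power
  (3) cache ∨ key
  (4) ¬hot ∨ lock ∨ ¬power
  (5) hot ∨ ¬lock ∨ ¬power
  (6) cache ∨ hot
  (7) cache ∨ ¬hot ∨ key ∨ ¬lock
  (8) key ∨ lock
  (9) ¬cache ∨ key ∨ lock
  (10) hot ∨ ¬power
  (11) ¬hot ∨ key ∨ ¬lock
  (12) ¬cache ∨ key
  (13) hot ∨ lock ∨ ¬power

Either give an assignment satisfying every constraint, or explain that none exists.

power = False, hot = True, cache = False, key = True, lock = True

Unit clause (hot) forces hot = True.
Try power = True:
  (¬hot ∨ lock ∨ ¬power) forces lock = True.
  (¬hot ∨ ¬key ∨ ¬lock ∨ ¬power) forces key = False.
  clause (¬hot ∨ key ∨ ¬lock) is falsified — backtrack.
So power = False.
Set cache = False.
  then (cache ∨ key) forces key = True.
Set lock = True.
All clauses satisfied.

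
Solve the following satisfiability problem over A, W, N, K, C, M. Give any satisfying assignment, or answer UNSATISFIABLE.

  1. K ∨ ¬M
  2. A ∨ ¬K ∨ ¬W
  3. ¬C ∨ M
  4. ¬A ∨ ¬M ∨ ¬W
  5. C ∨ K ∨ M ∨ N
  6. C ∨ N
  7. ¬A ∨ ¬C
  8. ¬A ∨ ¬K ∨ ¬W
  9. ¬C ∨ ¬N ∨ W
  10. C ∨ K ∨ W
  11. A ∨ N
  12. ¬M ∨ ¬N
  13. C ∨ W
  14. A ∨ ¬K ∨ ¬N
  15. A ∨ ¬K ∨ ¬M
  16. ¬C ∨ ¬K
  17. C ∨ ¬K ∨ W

A = False; W = True; N = True; K = False; C = False; M = False

Set A = False.
  then (A ∨ N) forces N = True.
  then (¬M ∨ ¬N) forces M = False.
  then (A ∨ ¬K ∨ ¬N) forces K = False.
  then (¬C ∨ M) forces C = False.
  then (C ∨ K ∨ W) forces W = True.
All clauses satisfied.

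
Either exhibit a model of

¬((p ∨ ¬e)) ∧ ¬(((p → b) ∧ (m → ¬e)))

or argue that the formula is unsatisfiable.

p = False, m = True, e = True, b = False

  ¬((p ∨ ¬e)) = True
    p ∨ ¬e = False
      ¬e = False
  ¬(((p → b) ∧ (m → ¬e))) = True
    (p → b) ∧ (m → ¬e) = False
      p → b = True
      m → ¬e = False
        ¬e = False
Both conjuncts True, so the formula holds.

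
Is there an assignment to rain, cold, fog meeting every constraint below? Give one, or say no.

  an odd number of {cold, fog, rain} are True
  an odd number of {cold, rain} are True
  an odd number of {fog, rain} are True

rain=T, cold=F, fog=F

{cold, fog, rain}: 1 true → odd ✓
{cold, rain}: 1 true → odd ✓
{fog, rain}: 1 true → odd ✓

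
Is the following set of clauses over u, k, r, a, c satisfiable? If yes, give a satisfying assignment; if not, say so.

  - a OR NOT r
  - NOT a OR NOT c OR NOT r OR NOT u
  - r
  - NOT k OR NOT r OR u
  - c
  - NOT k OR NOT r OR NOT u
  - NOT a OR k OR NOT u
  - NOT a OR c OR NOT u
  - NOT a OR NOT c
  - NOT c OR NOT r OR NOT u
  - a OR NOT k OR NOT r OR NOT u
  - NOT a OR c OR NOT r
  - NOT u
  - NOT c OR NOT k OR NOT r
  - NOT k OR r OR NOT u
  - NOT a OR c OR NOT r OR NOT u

UNSATISFIABLE

Case r = True:
  (a OR NOT r) forces a = True.
  (c) forces c = True.
  Clause (NOT a OR NOT c) is falsified — contradiction.
Case r = False:
  Clause (r) is falsified — contradiction.
Both cases fail, so the formula is unsatisfiable.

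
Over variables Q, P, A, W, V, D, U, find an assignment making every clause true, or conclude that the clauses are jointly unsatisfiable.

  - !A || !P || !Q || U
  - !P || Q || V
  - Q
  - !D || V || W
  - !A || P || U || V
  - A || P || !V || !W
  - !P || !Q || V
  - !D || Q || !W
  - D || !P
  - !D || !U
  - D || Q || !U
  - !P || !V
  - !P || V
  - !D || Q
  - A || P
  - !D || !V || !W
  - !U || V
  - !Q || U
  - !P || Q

Unit clause (Q) forces Q = True.
In (!Q || U) only U is left, so U = True.
In (!D || !U) only !D is left, so D = False.
In (!U || V) only V is left, so V = True.
In (D || !P) only !P is left, so P = False.
In (A || P) only A is left, so A = True.
Set W = True.
All clauses satisfied.

Q = True; P = False; A = True; W = True; V = True; D = False; U = True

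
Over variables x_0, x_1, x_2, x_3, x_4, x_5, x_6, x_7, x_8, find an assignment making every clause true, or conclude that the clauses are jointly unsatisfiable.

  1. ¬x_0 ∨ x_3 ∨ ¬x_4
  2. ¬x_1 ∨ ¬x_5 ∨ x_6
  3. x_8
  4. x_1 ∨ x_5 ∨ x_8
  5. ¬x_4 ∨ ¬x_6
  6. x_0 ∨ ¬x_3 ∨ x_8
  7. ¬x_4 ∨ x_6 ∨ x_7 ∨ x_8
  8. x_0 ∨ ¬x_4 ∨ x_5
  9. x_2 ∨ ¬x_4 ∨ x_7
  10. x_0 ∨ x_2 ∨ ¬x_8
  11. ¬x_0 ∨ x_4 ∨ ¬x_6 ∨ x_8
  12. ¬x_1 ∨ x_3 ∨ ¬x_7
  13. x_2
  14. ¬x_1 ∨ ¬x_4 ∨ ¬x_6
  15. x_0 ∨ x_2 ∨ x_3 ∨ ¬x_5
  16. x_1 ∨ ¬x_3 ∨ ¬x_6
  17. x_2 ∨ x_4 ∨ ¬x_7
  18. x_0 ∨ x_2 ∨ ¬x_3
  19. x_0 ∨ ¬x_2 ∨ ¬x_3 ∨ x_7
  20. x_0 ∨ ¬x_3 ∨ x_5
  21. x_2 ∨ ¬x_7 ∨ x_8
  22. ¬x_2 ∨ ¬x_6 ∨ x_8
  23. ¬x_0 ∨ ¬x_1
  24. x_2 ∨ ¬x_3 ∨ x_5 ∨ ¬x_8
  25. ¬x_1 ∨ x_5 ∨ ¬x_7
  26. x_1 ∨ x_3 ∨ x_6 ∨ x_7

Unit clause (x_8) forces x_8 = True.
Unit clause (x_2) forces x_2 = True.
Set x_0 = False.
Set x_1 = True.
Set x_3 = True.
  then (x_0 ∨ ¬x_2 ∨ ¬x_3 ∨ x_7) forces x_7 = True.
  then (x_0 ∨ ¬x_3 ∨ x_5) forces x_5 = True.
  then (¬x_1 ∨ ¬x_5 ∨ x_6) forces x_6 = True.
  then (¬x_4 ∨ ¬x_6) forces x_4 = False.
All clauses satisfied.

x_0: False; x_1: True; x_2: True; x_3: True; x_4: False; x_5: True; x_6: True; x_7: True; x_8: True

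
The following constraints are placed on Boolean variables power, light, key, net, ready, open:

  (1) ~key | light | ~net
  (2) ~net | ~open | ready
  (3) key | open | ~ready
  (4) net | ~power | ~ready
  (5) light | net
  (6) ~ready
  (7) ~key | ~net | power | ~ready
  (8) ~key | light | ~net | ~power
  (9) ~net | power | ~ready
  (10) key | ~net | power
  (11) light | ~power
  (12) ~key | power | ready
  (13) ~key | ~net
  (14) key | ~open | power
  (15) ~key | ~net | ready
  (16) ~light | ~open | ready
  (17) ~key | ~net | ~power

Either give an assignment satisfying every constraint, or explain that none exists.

Unit clause (~ready) forces ready = False.
Set power = True.
  then (light | ~power) forces light = True.
  then (~light | ~open | ready) forces open = False.
Set key = False.
Set net = False.
All clauses satisfied.

power = True, light = True, key = False, net = False, ready = False, open = False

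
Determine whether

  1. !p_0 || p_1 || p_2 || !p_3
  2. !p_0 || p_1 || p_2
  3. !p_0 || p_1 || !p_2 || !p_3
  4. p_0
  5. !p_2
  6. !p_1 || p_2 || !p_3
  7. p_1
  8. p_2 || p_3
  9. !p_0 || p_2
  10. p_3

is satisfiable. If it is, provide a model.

Unsatisfiable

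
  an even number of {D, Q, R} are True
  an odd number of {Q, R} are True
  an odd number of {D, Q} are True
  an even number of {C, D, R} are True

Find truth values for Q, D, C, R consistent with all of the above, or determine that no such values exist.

Q = False, D = True, C = False, R = True

{D, Q, R}: 2 true → even ✓
{Q, R}: 1 true → odd ✓
{D, Q}: 1 true → odd ✓
{C, D, R}: 2 true → even ✓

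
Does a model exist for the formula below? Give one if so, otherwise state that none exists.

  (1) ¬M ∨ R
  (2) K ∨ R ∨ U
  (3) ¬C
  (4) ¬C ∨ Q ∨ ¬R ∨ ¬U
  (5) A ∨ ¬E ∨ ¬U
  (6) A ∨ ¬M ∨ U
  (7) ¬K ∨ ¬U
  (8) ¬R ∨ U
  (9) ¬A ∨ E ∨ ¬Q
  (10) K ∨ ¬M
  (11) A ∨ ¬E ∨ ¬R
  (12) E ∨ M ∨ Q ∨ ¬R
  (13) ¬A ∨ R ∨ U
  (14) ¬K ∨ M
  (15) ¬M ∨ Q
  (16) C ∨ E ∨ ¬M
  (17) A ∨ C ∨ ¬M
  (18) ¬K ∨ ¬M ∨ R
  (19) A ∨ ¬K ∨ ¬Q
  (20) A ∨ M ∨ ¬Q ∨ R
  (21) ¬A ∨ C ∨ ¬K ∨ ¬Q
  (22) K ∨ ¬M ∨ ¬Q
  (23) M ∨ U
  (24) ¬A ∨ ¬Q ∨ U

Unit clause (¬C) forces C = False.
Set R = True.
  then (¬R ∨ U) forces U = True.
  then (¬K ∨ ¬U) forces K = False.
  then (K ∨ ¬M) forces M = False.
Set Q = False.
  then (E ∨ M ∨ Q ∨ ¬R) forces E = True.
  then (A ∨ ¬E ∨ ¬U) forces A = True.
All clauses satisfied.

R=T; Q=F; K=F; E=T; U=T; M=F; C=F; A=T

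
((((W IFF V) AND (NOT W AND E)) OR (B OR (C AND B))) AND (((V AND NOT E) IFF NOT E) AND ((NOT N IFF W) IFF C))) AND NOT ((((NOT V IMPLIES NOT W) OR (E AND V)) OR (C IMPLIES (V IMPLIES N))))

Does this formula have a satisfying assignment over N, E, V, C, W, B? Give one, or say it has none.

The formula is unsatisfiable.

The conjunct NOT ((((NOT V IMPLIES NOT W) OR (E AND V)) OR (C IMPLIES (V IMPLIES N)))) is unsatisfiable on its own:
  V = True: this becomes NOT ((True OR (C IMPLIES N))) = False.
  V = False: this becomes NOT ((NOT W OR True)) = False.
So the whole conjunction is unsatisfiable.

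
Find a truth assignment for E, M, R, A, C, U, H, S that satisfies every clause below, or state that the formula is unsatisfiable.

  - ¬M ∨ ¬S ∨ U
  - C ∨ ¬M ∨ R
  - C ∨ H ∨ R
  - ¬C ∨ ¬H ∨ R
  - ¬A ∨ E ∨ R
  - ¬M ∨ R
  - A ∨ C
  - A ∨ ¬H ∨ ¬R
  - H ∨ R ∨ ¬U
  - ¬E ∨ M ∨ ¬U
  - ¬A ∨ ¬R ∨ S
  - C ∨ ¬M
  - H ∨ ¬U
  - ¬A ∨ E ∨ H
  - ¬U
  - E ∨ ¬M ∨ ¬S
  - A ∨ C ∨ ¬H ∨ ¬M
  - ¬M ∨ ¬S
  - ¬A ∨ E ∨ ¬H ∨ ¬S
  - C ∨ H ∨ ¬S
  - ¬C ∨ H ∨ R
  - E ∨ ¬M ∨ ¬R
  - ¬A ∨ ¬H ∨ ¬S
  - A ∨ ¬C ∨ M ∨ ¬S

E = True, M = True, R = True, A = False, C = True, U = False, H = False, S = False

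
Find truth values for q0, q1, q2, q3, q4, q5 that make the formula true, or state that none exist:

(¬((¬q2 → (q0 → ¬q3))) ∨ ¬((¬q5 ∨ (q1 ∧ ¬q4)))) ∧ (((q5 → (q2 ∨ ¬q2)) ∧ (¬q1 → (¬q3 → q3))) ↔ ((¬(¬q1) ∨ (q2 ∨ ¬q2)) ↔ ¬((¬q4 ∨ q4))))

q0 = False, q1 = False, q2 = False, q3 = False, q4 = False, q5 = True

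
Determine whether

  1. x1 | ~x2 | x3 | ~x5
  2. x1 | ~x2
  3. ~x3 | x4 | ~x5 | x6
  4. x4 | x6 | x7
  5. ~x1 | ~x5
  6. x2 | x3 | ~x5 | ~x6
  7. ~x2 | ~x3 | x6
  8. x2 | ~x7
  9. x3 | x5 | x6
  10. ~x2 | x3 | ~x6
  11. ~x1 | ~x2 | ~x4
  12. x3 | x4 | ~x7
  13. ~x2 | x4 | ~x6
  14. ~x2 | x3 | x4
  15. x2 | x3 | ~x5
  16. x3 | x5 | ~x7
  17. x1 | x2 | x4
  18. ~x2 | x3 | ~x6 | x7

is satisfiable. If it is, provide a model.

Set x1 = True.
  then (~x1 | ~x5) forces x5 = False.
Try x2 = True:
  (~x1 | ~x2 | ~x4) forces x4 = False.
  (~x2 | x4 | ~x6) forces x6 = False.
  (x4 | x6 | x7) forces x7 = True.
  (~x2 | ~x3 | x6) forces x3 = False.
  clause (x3 | x5 | x6) is falsified — backtrack.
So x2 = False.
  then (x2 | ~x7) forces x7 = False.
Set x3 = False.
  then (x3 | x5 | x6) forces x6 = True.
Set x4 = False.
All clauses satisfied.

x1: True, x2: False, x3: False, x4: False, x5: False, x6: True, x7: False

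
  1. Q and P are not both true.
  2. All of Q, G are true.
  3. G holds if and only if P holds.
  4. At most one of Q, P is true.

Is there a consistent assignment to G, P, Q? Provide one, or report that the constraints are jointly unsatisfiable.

No satisfying assignment exists.

Case G = True:
  (2) forces Q = True.
  (1) with Q=T forces P = False.
  Constraint (3) is violated (G=T, P=F) — contradiction.
Case G = False:
  Constraint (2) is violated (G=F) — contradiction.
Both cases fail — unsatisfiable.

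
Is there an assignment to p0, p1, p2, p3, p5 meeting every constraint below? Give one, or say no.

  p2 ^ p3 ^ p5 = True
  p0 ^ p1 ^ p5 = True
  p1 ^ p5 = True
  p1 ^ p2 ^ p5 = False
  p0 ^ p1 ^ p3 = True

p0 = False; p1 = False; p2 = True; p3 = True; p5 = True

p2 ^ p3 ^ p5 = T ^ T ^ T = True ✓
p0 ^ p1 ^ p5 = F ^ F ^ T = True ✓
p1 ^ p5 = F ^ T = True ✓
p1 ^ p2 ^ p5 = F ^ T ^ T = False ✓
p0 ^ p1 ^ p3 = F ^ F ^ T = True ✓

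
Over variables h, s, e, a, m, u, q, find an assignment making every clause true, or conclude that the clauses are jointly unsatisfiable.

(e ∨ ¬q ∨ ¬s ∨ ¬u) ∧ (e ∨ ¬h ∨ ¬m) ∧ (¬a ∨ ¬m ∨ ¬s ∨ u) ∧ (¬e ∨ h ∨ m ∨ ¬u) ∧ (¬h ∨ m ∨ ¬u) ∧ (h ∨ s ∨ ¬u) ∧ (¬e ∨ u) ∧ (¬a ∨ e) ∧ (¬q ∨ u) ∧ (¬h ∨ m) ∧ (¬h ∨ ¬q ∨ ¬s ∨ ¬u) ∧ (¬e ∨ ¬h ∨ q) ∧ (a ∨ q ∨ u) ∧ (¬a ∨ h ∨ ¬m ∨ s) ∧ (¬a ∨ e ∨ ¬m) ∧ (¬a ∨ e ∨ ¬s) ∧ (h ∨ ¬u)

h = True, s = False, e = True, a = False, m = True, u = True, q = True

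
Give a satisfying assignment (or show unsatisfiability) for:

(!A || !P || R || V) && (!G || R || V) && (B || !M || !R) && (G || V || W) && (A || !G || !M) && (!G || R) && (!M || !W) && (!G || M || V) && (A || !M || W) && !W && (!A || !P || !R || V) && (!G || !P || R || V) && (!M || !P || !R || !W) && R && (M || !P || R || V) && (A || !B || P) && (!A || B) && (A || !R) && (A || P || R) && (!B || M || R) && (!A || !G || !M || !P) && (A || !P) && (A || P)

M = True, P = False, W = False, V = False, B = True, G = True, R = True, A = True

Unit clause (!W) forces W = False.
Unit clause (R) forces R = True.
In (A || !R) only A is left, so A = True.
In (!A || B) only B is left, so B = True.
Set M = True.
Set P = False.
Set V = False.
  then (G || V || W) forces G = True.
All clauses satisfied.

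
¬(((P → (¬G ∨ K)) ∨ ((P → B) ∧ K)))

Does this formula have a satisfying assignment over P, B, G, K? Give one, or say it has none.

P: True; B: False; G: True; K: False

  ¬(((P → (¬G ∨ K)) ∨ ((P → B) ∧ K))) = True
    (P → (¬G ∨ K)) ∨ ((P → B) ∧ K) = False
      P → (¬G ∨ K) = False
        ¬G ∨ K = False
          ¬G = False
      (P → B) ∧ K = False
        P → B = False
The formula evaluates to True.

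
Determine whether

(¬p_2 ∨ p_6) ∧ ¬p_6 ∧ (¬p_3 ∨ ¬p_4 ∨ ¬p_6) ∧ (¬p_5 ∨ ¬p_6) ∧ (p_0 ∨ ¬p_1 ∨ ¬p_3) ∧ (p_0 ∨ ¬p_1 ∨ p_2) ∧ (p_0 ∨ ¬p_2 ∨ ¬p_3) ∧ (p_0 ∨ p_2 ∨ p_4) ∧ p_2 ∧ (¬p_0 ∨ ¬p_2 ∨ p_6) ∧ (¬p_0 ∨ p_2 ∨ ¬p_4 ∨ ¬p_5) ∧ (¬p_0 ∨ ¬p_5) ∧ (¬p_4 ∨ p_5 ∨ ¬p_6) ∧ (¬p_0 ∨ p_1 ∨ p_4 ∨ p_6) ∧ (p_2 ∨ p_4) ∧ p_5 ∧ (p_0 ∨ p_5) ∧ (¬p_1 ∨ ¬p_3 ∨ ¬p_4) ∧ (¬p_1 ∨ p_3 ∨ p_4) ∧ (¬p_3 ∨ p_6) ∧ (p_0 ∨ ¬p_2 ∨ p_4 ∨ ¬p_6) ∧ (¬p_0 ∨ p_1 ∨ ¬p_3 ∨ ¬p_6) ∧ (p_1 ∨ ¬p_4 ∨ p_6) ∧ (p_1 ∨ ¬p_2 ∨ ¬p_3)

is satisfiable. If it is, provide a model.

Case p_2 = True:
  (¬p_2 ∨ p_6) forces p_6 = True.
  Clause (¬p_6) is falsified — contradiction.
Case p_2 = False:
  Clause (p_2) is falsified — contradiction.
Both cases fail, so the formula is unsatisfiable.

Unsatisfiable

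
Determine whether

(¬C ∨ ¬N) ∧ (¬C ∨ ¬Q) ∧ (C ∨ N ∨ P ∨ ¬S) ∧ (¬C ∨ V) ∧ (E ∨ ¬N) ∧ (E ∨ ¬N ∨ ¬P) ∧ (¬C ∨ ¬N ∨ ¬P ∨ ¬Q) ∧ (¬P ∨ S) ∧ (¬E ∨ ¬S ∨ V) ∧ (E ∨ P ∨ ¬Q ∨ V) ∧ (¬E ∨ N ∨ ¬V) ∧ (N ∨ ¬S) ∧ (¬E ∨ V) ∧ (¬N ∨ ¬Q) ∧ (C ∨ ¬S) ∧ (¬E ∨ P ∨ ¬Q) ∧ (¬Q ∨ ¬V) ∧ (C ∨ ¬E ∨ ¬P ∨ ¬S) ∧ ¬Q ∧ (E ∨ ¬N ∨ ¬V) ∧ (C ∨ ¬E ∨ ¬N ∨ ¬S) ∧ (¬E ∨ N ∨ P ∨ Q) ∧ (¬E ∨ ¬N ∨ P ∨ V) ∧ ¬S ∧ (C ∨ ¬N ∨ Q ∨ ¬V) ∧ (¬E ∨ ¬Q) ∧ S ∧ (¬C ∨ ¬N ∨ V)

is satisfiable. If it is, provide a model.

Case S = True:
  Clause (¬S) is falsified — contradiction.
Case S = False:
  Clause (S) is falsified — contradiction.
Both cases fail, so the formula is unsatisfiable.

No satisfying assignment exists.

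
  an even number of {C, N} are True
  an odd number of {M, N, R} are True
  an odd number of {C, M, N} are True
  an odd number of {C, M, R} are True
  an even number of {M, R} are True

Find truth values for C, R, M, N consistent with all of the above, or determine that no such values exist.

C = True; R = True; M = True; N = True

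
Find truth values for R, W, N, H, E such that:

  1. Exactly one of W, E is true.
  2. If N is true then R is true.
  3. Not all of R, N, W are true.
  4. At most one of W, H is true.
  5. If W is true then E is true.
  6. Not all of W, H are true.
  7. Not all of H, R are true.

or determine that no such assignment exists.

R: True, W: False, N: True, H: False, E: True

  (1) {W, E}: 1 true — exactly one ✓
  (2) N=T ⇒ R: T ✓
  (3) {R, N, W}: 2/3 true — not all ✓
  (4) {W, H}: 0 true — at most one ✓
  (5) W=F ⇒ E: vacuous ✓
  (6) {W, H}: 0/2 true — not all ✓
  (7) {H, R}: 1/2 true — not all ✓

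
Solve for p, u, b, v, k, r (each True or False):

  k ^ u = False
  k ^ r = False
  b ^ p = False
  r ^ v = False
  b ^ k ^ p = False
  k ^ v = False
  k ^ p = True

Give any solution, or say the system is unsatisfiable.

p = True, u = False, b = True, v = False, k = False, r = False

k ^ u = F ^ F = False ✓
k ^ r = F ^ F = False ✓
b ^ p = T ^ T = False ✓
r ^ v = F ^ F = False ✓
b ^ k ^ p = T ^ F ^ T = False ✓
k ^ v = F ^ F = False ✓
k ^ p = F ^ T = True ✓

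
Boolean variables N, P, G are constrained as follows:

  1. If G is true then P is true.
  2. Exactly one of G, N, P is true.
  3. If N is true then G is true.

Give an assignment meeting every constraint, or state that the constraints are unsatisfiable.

N = False, P = True, G = False

  (1) G=F ⇒ P: vacuous ✓
  (2) {G, N, P}: 1 true — exactly one ✓
  (3) N=F ⇒ G: vacuous ✓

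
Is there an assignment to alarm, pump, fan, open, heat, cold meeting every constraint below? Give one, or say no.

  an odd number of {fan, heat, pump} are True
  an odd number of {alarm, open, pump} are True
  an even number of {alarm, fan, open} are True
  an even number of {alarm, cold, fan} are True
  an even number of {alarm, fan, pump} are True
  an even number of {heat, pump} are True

alarm: True, pump: False, fan: True, open: False, heat: False, cold: False

{fan, heat, pump}: 1 true → odd ✓
{alarm, open, pump}: 1 true → odd ✓
{alarm, fan, open}: 2 true → even ✓
{alarm, cold, fan}: 2 true → even ✓
{alarm, fan, pump}: 2 true → even ✓
{heat, pump}: 0 true → even ✓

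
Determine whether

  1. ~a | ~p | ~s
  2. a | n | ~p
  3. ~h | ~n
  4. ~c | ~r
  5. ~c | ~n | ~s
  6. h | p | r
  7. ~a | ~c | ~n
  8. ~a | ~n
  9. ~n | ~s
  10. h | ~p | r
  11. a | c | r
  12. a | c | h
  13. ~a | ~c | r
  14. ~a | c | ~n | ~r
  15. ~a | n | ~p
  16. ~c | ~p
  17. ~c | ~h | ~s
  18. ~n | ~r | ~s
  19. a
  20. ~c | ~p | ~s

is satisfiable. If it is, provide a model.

Unit clause (a) forces a = True.
In (~a | ~n) only ~n is left, so n = False.
In (~a | n | ~p) only ~p is left, so p = False.
Try c = True:
  (~c | ~r) forces r = False.
  clause (~a | ~c | r) is falsified — backtrack.
So c = False.
Set r = True.
Set h = False.
Set s = False.
All clauses satisfied.

a=T, c=F, r=T, h=F, p=F, s=F, n=F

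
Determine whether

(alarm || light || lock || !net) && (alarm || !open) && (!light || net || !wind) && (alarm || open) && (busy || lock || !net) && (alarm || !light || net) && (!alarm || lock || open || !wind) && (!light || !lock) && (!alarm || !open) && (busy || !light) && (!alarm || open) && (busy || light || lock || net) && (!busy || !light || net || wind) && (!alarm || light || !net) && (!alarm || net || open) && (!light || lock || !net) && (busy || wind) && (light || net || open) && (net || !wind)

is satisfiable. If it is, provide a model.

Case open = True:
  (alarm || !open) forces alarm = True.
  Clause (!alarm || !open) is falsified — contradiction.
Case open = False:
  (alarm || open) forces alarm = True.
  Clause (!alarm || open) is falsified — contradiction.
Both cases fail, so the formula is unsatisfiable.

The formula is unsatisfiable.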